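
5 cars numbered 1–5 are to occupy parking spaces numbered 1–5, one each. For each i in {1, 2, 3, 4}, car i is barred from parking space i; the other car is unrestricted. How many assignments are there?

Let Aᵢ (for 1 ≤ i ≤ 4) be the placements that put car i in its forbidden parking space. Any j of these fix j positions, leaving (5−j)! ways to fill the rest, and there are C(4,j) ways to pick which j.
By inclusion–exclusion, the number of valid placements is Σ_{j=0}^{4} (−1)^j C(4,j)·(5−j)!.
Computing: 120 − 96 + 36 − 8 + 1 = 53.

53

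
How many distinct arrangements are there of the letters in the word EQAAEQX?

630

The 7 letters of EQAAEQX have repeats: A appearing twice, E appearing twice, and Q appearing twice.
Dividing 7! = 5040 by 2!·2!·2! = 8 for the repeated letters gives 630.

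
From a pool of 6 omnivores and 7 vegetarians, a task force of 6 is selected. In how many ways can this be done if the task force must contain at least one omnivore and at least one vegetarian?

1708

Total 6-person selections from all 13: C(13,6) = 1716.
Selections missing a whole group: no omnivores → C(7,6) = 7; no vegetarians → C(6,6) = 1.
Both groups omitted at once is impossible, so 1716 − 8 = 1708.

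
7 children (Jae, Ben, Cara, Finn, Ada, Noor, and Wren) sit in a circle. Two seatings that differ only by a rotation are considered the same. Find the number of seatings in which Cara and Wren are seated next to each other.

Glue Cara and Wren into a block (2 internal orders). Seating 6 units around a circle gives (5)! arrangements.
So 2 × (5)! = 2 × 120 = 240.

240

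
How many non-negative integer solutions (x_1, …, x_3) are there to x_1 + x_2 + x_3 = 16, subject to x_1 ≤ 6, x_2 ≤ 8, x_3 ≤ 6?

Ignoring the caps, the number of non-negative solutions to x_1+…+x_3 = 16 is C(18,2) = 153.
Subtract solutions that violate a single cap (substitute x_i' = x_i − (cap_i+1)): x_1 ≥ 7 gives C(11,2) = 55; x_2 ≥ 9 gives C(9,2) = 36; x_3 ≥ 7 gives C(11,2) = 55. Together 146.
Add back pairs where two caps are both exceeded: 1 + 6 + 1 = 8.
By inclusion–exclusion the count is 153 − 146 + 8 = 15.

15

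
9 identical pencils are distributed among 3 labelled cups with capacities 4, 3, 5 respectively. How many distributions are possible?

10

By stars and bars, unrestricted non-negative solutions to x_1+…+x_3 = 9 number C(9+2,2) = 55.
Subtract solutions that violate a single cap (substitute x_i' = x_i − (cap_i+1)): x_1 ≥ 5 gives C(6,2) = 15; x_2 ≥ 4 gives C(7,2) = 21; x_3 ≥ 6 gives C(5,2) = 10. Together 46.
Add back pairs where two caps are both exceeded: 1 + 0 + 0 = 1.
By inclusion–exclusion the count is 55 − 46 + 1 = 10.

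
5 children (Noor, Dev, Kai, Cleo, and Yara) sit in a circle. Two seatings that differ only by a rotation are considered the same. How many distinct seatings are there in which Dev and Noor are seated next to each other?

Treat {Dev, Noor} as one unit (2 internal orders) and seat the resulting 4 units around the table: (3)! circular arrangements.
So 2 × (3)! = 2 × 6 = 12.

12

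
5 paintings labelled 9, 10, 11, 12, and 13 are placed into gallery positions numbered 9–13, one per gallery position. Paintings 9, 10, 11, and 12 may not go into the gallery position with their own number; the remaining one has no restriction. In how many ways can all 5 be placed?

53

Let Aᵢ (for 9 ≤ i ≤ 12) be the placements that put painting i in its forbidden gallery position. Any j of these fix j positions, leaving (5−j)! ways to fill the rest, and there are C(4,j) ways to pick which j.
By inclusion–exclusion, the number of valid placements is Σ_{j=0}^{4} (−1)^j C(4,j)·(5−j)!.
Computing: 120 − 96 + 36 − 8 + 1 = 53.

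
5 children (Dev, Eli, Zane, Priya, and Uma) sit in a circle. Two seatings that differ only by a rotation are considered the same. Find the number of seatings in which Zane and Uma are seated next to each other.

Treat {Zane, Uma} as one unit (2 internal orders) and seat the resulting 4 units around the table: (3)! circular arrangements.
So 2 × (3)! = 2 × 6 = 12.

12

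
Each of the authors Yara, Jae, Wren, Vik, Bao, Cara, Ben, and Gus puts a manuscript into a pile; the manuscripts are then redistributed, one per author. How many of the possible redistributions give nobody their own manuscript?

Count assignments avoiding every fixed point. For any j of the 8 authors fixed to their own manuscript, the other 8−j can be arranged in (8−j)! ways.
By inclusion–exclusion this is Σ_{j=0}^{8} (−1)^j C(8,j)·(8−j)!.
Computing: 40320 − 40320 + 20160 − 6720 + 1680 − 336 + 56 − 8 + 1 = 14833.

14833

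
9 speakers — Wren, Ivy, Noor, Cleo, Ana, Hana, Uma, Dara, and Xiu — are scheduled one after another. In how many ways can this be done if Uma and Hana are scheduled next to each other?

80640

Place the 7 others and the Uma-Hana pair as 8 objects in a line; the pair has 2 internal arrangements.
So the count is 2·(8)! = 80640.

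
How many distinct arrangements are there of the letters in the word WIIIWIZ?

Letter multiplicities in WIIIWIZ: I×4, W×2, Z×1.
So there are 7! / (4!·2!) = 105 distinguishable arrangements.

105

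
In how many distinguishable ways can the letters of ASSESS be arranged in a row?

The 6 letters of ASSESS have repeats: S appearing 4 times.
So there are 6! / (4!) = 30 distinguishable arrangements.

30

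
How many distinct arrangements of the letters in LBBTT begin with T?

Fix T in the first position and arrange the remaining 4 letters.
Those 4 letters have B appearing twice, giving (4)!/(2!) = 12.

12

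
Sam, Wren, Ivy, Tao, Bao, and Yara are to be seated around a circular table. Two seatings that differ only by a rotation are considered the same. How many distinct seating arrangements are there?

120

Fix one person's seat to break rotational symmetry; the remaining 5 people can be arranged in (5)! = 120 ways.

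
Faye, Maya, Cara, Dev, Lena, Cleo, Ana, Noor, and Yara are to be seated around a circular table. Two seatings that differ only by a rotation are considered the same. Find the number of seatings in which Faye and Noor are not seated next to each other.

30240

Without the restriction there are (8)! = 40320 seatings.
Seatings with Faye beside Noor: treat them as a block with 2 internal orders, giving 2 × (7)! = 10080.
Subtracting, 40320 − 10080 = 30240.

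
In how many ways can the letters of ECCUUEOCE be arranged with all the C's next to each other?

Treat the 3 copies of C as a single block. The multiset to arrange is then {CCC, E, E, E, O, U, U}, 7 items in all.
That gives (7)!/(3!·2!) = 420 arrangements.

420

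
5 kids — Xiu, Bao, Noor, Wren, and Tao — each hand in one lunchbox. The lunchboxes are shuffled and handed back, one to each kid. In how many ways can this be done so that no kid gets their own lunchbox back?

This is the derangement count D_5: permutations of 5 items with no fixed point.
By inclusion–exclusion this is Σ_{j=0}^{5} (−1)^j C(5,j)·(5−j)!.
Computing: 120 − 120 + 60 − 20 + 5 − 1 = 44.

44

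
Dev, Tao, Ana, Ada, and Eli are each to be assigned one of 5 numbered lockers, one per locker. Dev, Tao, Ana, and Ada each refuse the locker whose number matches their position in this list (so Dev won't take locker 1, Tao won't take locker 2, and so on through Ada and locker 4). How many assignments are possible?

53

Let Aᵢ (for 1 ≤ i ≤ 4) be the placements that put person i in their forbidden locker. Any j of these fix j positions, leaving (5−j)! ways to fill the rest, and there are C(4,j) ways to pick which j.
By inclusion–exclusion, the number of valid placements is Σ_{j=0}^{4} (−1)^j C(4,j)·(5−j)!.
Computing: 120 − 96 + 36 − 8 + 1 = 53.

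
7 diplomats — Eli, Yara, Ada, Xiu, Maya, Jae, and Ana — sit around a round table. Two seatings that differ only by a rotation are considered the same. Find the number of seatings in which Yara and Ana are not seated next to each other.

Without the restriction there are (6)! = 720 seatings.
Seatings with Yara beside Ana: treat them as a block with 2 internal orders, giving 2 × (5)! = 240.
Subtracting, 720 − 240 = 480.

480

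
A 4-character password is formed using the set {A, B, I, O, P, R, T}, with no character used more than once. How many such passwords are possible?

840

This is a permutation of 4 out of 7: P(7,4) = 7!/3!.
That product is 7 × 6 × 5 × 4 = 840.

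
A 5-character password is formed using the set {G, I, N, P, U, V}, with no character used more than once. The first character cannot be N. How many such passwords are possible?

The first character has 6−1 = 5 choices (anything except N).
The remaining 4 characters are filled from the other 5 symbols without repetition: 5 × 4 × 3 × 2 = 120.
Total: 5 × 120 = 600.

600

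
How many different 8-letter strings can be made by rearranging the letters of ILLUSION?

The 8 letters of ILLUSION have repeats: I appearing twice and L appearing twice.
So there are 8! / (2!·2!) = 10080 distinguishable arrangements.

10080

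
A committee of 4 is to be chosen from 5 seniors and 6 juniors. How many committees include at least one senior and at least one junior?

Unrestricted: C(11,4) = 330 ways to pick any 4 of the 11.
Subtract selections that omit an entire group: no seniors → C(6,4) = 15; no juniors → C(5,4) = 5.
Both groups omitted at once is impossible, so 330 − 20 = 310.

310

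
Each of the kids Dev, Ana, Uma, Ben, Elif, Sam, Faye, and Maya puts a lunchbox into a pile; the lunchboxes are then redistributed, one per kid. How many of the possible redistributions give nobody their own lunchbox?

This is the derangement count D_8: permutations of 8 items with no fixed point.
By inclusion–exclusion this is Σ_{j=0}^{8} (−1)^j C(8,j)·(8−j)!.
Computing: 40320 − 40320 + 20160 − 6720 + 1680 − 336 + 56 − 8 + 1 = 14833.

14833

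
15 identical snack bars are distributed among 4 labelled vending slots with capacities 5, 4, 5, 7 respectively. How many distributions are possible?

By stars and bars, unrestricted non-negative solutions to x_1+…+x_4 = 15 number C(15+3,3) = 816.
Subtract solutions that violate a single cap (substitute x_i' = x_i − (cap_i+1)): x_1 ≥ 6 gives C(12,3) = 220; x_2 ≥ 5 gives C(13,3) = 286; x_3 ≥ 6 gives C(12,3) = 220; x_4 ≥ 8 gives C(10,3) = 120. Together 846.
Add back pairs where two caps are both exceeded: 35 + 20 + 4 + 35 + 10 + 4 = 108.
By inclusion–exclusion the count is 816 − 846 + 108 = 78.

78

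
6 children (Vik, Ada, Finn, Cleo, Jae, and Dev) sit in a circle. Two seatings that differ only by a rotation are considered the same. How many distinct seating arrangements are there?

Around a circle, 6 distinct people have 6!/6 = (5)! = 120 rotationally distinct seatings.

120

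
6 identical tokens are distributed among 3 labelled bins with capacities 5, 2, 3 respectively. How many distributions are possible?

Without the upper bounds there are C(8,2) = 28 ways to split 6 among 3 bins.
Subtract solutions that violate a single cap (substitute x_i' = x_i − (cap_i+1)): x_1 ≥ 6 gives C(2,2) = 1; x_2 ≥ 3 gives C(5,2) = 10; x_3 ≥ 4 gives C(4,2) = 6. Together 17.
No two caps can be exceeded simultaneously, so the pair terms are all 0.
By inclusion–exclusion the count is 28 − 17 + 0 = 11.

11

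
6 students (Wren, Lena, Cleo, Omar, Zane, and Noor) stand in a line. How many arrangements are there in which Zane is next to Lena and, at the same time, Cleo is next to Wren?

96

Treat {Zane,Lena} as one block (2 orders) and {Cleo,Wren} as another (2 orders).
That leaves 4 units to arrange: 2 × 2 × 4! = 4 × 24 = 96.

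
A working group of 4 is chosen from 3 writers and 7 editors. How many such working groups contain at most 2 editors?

Split by how many editors are chosen (0 through 2).
Sum: C(7,0)·C(3,4) + C(7,1)·C(3,3) + C(7,2)·C(3,2) = 0 + 7 + 63 = 70.

70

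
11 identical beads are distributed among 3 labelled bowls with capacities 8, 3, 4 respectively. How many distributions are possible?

Without the upper bounds there are C(13,2) = 78 ways to split 11 among 3 bowls.
Subtract solutions that violate a single cap (substitute x_i' = x_i − (cap_i+1)): x_1 ≥ 9 gives C(4,2) = 6; x_2 ≥ 4 gives C(9,2) = 36; x_3 ≥ 5 gives C(8,2) = 28. Together 70.
Add back pairs where two caps are both exceeded: 0 + 0 + 6 = 6.
By inclusion–exclusion the count is 78 − 70 + 6 = 14.

14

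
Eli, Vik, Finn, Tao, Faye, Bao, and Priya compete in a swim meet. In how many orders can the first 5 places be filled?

2520

This is an ordered selection of 5 from 7: P(7,5).
That gives 7 × 6 × 5 × 4 × 3 = 2520.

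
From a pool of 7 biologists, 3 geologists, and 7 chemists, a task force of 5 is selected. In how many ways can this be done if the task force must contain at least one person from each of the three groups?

3724

Total 5-person selections from all 17: C(17,5) = 6188.
Subtract selections that omit an entire group: no biologists → C(10,5) = 252; no geologists → C(14,5) = 2002; no chemists → C(10,5) = 252.
Add back selections omitting two groups (i.e. drawn from a single group): C(7,5) + C(3,5) + C(7,5) = 42.
By inclusion–exclusion: 6188 − 2506 + 42 = 3724.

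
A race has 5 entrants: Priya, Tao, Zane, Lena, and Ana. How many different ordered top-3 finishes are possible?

60

There are 5 choices for 1st place, 4 for 2nd, and 3 for 3rd.
That gives 5 × 4 × 3 = 60.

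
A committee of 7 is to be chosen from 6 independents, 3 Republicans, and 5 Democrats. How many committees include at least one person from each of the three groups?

3058

With no constraint there are C(14,7) = 3432 possible selections.
Selections missing a whole group: no independents → C(8,7) = 8; no Republicans → C(11,7) = 330; no Democrats → C(9,7) = 36.
Add back selections omitting two groups (i.e. drawn from a single group): C(6,7) + C(3,7) + C(5,7) = 0.
By inclusion–exclusion: 3432 − 374 + 0 = 3058.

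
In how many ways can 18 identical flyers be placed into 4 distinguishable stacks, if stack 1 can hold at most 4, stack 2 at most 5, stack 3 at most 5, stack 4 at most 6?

Without the upper bounds there are C(21,3) = 1330 ways to split 18 among 4 stacks.
Subtract solutions that violate a single cap (substitute x_i' = x_i − (cap_i+1)): x_1 ≥ 5 gives C(16,3) = 560; x_2 ≥ 6 gives C(15,3) = 455; x_3 ≥ 6 gives C(15,3) = 455; x_4 ≥ 7 gives C(14,3) = 364. Together 1834.
Add back pairs where two caps are both exceeded: 120 + 120 + 84 + 84 + 56 + 56 = 520.
Subtract triples: 4 + 1 + 1 + 0 = 6.
By inclusion–exclusion the count is 1330 − 1834 + 520 − 6 = 10.

10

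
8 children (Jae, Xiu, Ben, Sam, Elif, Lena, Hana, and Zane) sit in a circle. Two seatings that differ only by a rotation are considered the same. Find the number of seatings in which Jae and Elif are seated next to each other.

Treat {Jae, Elif} as one unit (2 internal orders) and seat the resulting 7 units around the table: (6)! circular arrangements.
So 2 × (6)! = 2 × 720 = 1440.

1440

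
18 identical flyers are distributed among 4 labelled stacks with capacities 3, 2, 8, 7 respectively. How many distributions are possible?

10

Ignoring the caps, the number of non-negative solutions to x_1+…+x_4 = 18 is C(21,3) = 1330.
Subtract solutions that violate a single cap (substitute x_i' = x_i − (cap_i+1)): x_1 ≥ 4 gives C(17,3) = 680; x_2 ≥ 3 gives C(18,3) = 816; x_3 ≥ 9 gives C(12,3) = 220; x_4 ≥ 8 gives C(13,3) = 286. Together 2002.
Add back pairs where two caps are both exceeded: 364 + 56 + 84 + 84 + 120 + 4 = 712.
Subtract triples: 10 + 20 + 0 + 0 = 30.
By inclusion–exclusion the count is 1330 − 2002 + 712 − 30 = 10.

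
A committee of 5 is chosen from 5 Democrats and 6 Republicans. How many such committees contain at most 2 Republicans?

Split by how many Republicans are chosen (0 through 2).
Sum: C(6,0)·C(5,5) + C(6,1)·C(5,4) + C(6,2)·C(5,3) = 1 + 30 + 150 = 181.

181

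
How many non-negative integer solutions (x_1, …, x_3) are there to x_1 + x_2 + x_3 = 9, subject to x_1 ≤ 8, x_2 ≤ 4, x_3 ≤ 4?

24

Ignoring the caps, the number of non-negative solutions to x_1+…+x_3 = 9 is C(11,2) = 55.
Subtract solutions that violate a single cap (substitute x_i' = x_i − (cap_i+1)): x_1 ≥ 9 gives C(2,2) = 1; x_2 ≥ 5 gives C(6,2) = 15; x_3 ≥ 5 gives C(6,2) = 15. Together 31.
No two caps can be exceeded simultaneously, so the pair terms are all 0.
By inclusion–exclusion the count is 55 − 31 + 0 = 24.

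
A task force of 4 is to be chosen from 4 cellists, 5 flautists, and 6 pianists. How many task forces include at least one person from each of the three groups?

720

Total 4-person selections from all 15: C(15,4) = 1365.
Subtract selections that omit an entire group: no cellists → C(11,4) = 330; no flautists → C(10,4) = 210; no pianists → C(9,4) = 126.
Add back selections omitting two groups (i.e. drawn from a single group): C(4,4) + C(5,4) + C(6,4) = 21.
By inclusion–exclusion: 1365 − 666 + 21 = 720.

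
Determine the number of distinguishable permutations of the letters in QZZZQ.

QZZZQ has 5 letters with Q appearing twice and Z appearing 3 times.
So there are 5! / (3!·2!) = 10 distinguishable arrangements.

10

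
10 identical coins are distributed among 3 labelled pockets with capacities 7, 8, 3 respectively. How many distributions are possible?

29

By stars and bars, unrestricted non-negative solutions to x_1+…+x_3 = 10 number C(10+2,2) = 66.
Subtract solutions that violate a single cap (substitute x_i' = x_i − (cap_i+1)): x_1 ≥ 8 gives C(4,2) = 6; x_2 ≥ 9 gives C(3,2) = 3; x_3 ≥ 4 gives C(8,2) = 28. Together 37.
No two caps can be exceeded simultaneously, so the pair terms are all 0.
By inclusion–exclusion the count is 66 − 37 + 0 = 29.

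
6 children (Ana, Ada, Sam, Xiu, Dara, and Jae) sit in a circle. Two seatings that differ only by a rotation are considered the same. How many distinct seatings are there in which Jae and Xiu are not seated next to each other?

Without the restriction there are (5)! = 120 seatings.
Seatings with Jae beside Xiu: treat them as a block with 2 internal orders, giving 2 × (4)! = 48.
Subtracting, 120 − 48 = 72.

72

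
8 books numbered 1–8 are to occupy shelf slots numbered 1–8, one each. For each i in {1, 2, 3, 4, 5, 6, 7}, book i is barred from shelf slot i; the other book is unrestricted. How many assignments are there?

Let Aᵢ (for 1 ≤ i ≤ 7) be the placements that put book i in its forbidden shelf slot. Any j of these fix j positions, leaving (8−j)! ways to fill the rest, and there are C(7,j) ways to pick which j.
By inclusion–exclusion, the number of valid placements is Σ_{j=0}^{7} (−1)^j C(7,j)·(8−j)!.
Computing: 40320 − 35280 + 15120 − 4200 + 840 − 126 + 14 − 1 = 16687.

16687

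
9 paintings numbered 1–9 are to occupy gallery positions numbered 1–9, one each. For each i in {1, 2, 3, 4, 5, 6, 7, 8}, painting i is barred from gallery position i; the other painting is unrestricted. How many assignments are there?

Let Aᵢ (for 1 ≤ i ≤ 8) be the placements that put painting i in its forbidden gallery position. Any j of these fix j positions, leaving (9−j)! ways to fill the rest, and there are C(8,j) ways to pick which j.
By inclusion–exclusion, the number of valid placements is Σ_{j=0}^{8} (−1)^j C(8,j)·(9−j)!.
Computing: 362880 − 322560 + 141120 − 40320 + 8400 − 1344 + 168 − 16 + 1 = 148329.

148329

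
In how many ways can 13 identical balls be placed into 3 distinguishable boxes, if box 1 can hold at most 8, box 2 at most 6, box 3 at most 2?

By stars and bars, unrestricted non-negative solutions to x_1+…+x_3 = 13 number C(13+2,2) = 105.
Subtract solutions that violate a single cap (substitute x_i' = x_i − (cap_i+1)): x_1 ≥ 9 gives C(6,2) = 15; x_2 ≥ 7 gives C(8,2) = 28; x_3 ≥ 3 gives C(12,2) = 66. Together 109.
Add back pairs where two caps are both exceeded: 0 + 3 + 10 = 13.
By inclusion–exclusion the count is 105 − 109 + 13 = 9.

9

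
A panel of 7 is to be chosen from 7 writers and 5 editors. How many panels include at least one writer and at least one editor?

791

With no constraint there are C(12,7) = 792 possible selections.
Subtract selections that omit an entire group: no writers → C(5,7) = 0; no editors → C(7,7) = 1.
Both groups omitted at once is impossible, so 792 − 1 = 791.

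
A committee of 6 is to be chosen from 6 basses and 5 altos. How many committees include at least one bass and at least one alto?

461

With no constraint there are C(11,6) = 462 possible selections.
Selections missing a whole group: no basses → C(5,6) = 0; no altos → C(6,6) = 1.
Both groups omitted at once is impossible, so 462 − 1 = 461.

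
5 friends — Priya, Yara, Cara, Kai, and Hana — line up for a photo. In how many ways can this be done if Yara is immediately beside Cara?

48

Treat {Yara, Cara} as a single unit. There are 4 units to order, and the pair itself can be ordered 2 ways.
So the count is 2·(4)! = 48.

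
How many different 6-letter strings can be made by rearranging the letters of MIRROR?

Letter multiplicities in MIRROR: I×1, M×1, O×1, R×3.
So there are 6! / (3!) = 120 distinguishable arrangements.

120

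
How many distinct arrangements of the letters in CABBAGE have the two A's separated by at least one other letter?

900

There are 7!/(2!·2!) = 1260 arrangements of CABBAGE in total.
If the two A's are adjacent, glue them into one block, leaving 6 items to arrange: (6)!/(2!) = 360 ways.
Hence 1260 − 360 = 900.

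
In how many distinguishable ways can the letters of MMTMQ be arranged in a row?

20

MMTMQ has 5 letters with M appearing 3 times.
So there are 5! / (3!) = 20 distinguishable arrangements.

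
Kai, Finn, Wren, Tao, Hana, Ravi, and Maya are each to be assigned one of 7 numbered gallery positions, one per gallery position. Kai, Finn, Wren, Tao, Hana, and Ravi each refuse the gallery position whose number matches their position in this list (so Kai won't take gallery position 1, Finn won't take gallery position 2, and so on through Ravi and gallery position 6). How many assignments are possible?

2119

Let Aᵢ (for 1 ≤ i ≤ 6) be the placements that put person i in their forbidden gallery position. Any j of these fix j positions, leaving (7−j)! ways to fill the rest, and there are C(6,j) ways to pick which j.
By inclusion–exclusion, the number of valid placements is Σ_{j=0}^{6} (−1)^j C(6,j)·(7−j)!.
Computing: 5040 − 4320 + 1800 − 480 + 90 − 12 + 1 = 2119.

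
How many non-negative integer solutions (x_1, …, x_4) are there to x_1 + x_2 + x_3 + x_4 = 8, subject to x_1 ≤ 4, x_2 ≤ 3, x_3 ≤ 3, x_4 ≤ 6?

72

Ignoring the caps, the number of non-negative solutions to x_1+…+x_4 = 8 is C(11,3) = 165.
Subtract solutions that violate a single cap (substitute x_i' = x_i − (cap_i+1)): x_1 ≥ 5 gives C(6,3) = 20; x_2 ≥ 4 gives C(7,3) = 35; x_3 ≥ 4 gives C(7,3) = 35; x_4 ≥ 7 gives C(4,3) = 4. Together 94.
Add back pairs where two caps are both exceeded: 0 + 0 + 0 + 1 + 0 + 0 = 1.
By inclusion–exclusion the count is 165 − 94 + 1 = 72.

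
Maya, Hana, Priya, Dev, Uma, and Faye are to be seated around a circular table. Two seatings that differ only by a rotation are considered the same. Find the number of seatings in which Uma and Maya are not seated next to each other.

72

All circular seatings of 6 people number (5)! = 120.
Those with Uma next to Maya: fuse the pair into one unit and seat 5 units around a circle — 2·(4)! = 48.
Subtracting, 120 − 48 = 72.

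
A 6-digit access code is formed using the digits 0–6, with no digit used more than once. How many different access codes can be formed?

With no repetition, fill the 6 digits in order: 7 choices, then 6, down to 2.
7 × 6 × 5 × 4 × 3 × 2 = 5040.

5040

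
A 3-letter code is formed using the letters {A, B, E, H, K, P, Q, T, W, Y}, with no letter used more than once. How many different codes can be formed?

With no repetition, fill the 3 letters in order: 10 choices, then 9, down to 8.
10 × 9 × 8 = 720.

720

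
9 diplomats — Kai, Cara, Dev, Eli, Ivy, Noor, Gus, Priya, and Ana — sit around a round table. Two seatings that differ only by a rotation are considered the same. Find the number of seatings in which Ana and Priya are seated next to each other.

Treat {Ana, Priya} as one unit (2 internal orders) and seat the resulting 8 units around the table: (7)! circular arrangements.
So 2 × (7)! = 2 × 5040 = 10080.

10080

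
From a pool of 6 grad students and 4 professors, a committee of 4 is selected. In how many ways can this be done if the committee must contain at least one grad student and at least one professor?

Unrestricted: C(10,4) = 210 ways to pick any 4 of the 10.
Selections missing a whole group: no grad students → C(4,4) = 1; no professors → C(6,4) = 15.
Both groups omitted at once is impossible, so 210 − 16 = 194.

194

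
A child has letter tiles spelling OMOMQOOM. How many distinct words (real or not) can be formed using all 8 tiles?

OMOMQOOM has 8 letters with M appearing 3 times and O appearing 4 times.
The number of distinct arrangements is 8!/(4!·3!) = 40320/144 = 280.

280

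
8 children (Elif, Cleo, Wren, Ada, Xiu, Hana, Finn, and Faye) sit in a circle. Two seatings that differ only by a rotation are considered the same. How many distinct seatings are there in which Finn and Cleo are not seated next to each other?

3600

Without the restriction there are (7)! = 5040 seatings.
Those with Finn next to Cleo: fuse the pair into one unit and seat 7 units around a circle — 2·(6)! = 1440.
Subtracting, 5040 − 1440 = 3600.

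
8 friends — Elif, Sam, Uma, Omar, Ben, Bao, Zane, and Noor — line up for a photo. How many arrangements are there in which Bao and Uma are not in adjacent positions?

Of the 8! = 40320 arrangements, those with Bao and Uma adjacent number 2 × 7! = 10080 (treat the pair as a block with 2 internal orders).
Complementary counting: 40320 − 10080 = 30240.

30240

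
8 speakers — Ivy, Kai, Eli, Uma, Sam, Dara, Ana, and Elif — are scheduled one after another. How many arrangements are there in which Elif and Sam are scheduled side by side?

10080

Treat {Elif, Sam} as a single unit. There are 7 units to order, and the pair itself can be ordered 2 ways.
So the count is 2·(7)! = 10080.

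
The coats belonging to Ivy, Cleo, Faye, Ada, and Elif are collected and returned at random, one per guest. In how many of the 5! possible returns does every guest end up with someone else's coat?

Let Aᵢ be the assignments in which guest i gets their own coat. We want the size of the complement of A₁∪…∪A_5.
By inclusion–exclusion this is Σ_{j=0}^{5} (−1)^j C(5,j)·(5−j)!.
Computing: 120 − 120 + 60 − 20 + 5 − 1 = 44.

44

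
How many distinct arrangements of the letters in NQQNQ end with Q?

With the last slot taken by Q, it remains to arrange the other 4 letters (NQNQ).
Those 4 letters have N appearing twice and Q appearing twice, giving (4)!/(2!·2!) = 6.

6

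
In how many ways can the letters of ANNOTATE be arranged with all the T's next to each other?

1260

Treat the 2 copies of T as a single block. The multiset to arrange is then {TT, A, A, E, N, N, O}, 7 items in all.
That gives (7)!/(2!·2!) = 1260 arrangements.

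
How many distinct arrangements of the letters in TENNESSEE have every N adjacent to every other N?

Treat the 2 copies of N as a single block. The multiset to arrange is then {NN, E, E, E, E, S, S, T}, 8 items in all.
That gives (8)!/(4!·2!) = 840 arrangements.

840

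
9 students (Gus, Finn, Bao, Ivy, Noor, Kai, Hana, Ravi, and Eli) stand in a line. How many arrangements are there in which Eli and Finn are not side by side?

282240

There are 9! = 362880 arrangements in all. If Eli and Finn are adjacent, merging them into one block gives 2·(8)! = 80640 arrangements.
Complementary counting: 362880 − 80640 = 282240.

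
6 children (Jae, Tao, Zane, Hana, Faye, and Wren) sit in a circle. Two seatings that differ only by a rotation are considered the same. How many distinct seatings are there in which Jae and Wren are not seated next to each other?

72

Without the restriction there are (5)! = 120 seatings.
Seatings with Jae beside Wren: treat them as a block with 2 internal orders, giving 2 × (4)! = 48.
Subtracting, 120 − 48 = 72.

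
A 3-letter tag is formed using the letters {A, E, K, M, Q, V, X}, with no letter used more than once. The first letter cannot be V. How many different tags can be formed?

180

The first letter has 7−1 = 6 choices (anything except V).
The remaining 2 letters are filled from the other 6 symbols without repetition: 6 × 5 = 30.
Total: 6 × 30 = 180.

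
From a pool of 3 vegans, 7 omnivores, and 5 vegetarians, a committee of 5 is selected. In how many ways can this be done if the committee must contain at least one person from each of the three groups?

With no constraint there are C(15,5) = 3003 possible selections.
Selections missing a whole group: no vegans → C(12,5) = 792; no omnivores → C(8,5) = 56; no vegetarians → C(10,5) = 252.
Add back selections omitting two groups (i.e. drawn from a single group): C(3,5) + C(7,5) + C(5,5) = 22.
By inclusion–exclusion: 3003 − 1100 + 22 = 1925.

1925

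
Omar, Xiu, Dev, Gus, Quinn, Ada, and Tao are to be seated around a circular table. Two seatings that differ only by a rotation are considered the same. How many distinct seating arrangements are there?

720

Seat Omar anywhere (absorbing the rotational symmetry), then permute the other 6: (6)! = 720.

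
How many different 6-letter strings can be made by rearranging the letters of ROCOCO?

60

ROCOCO has 6 letters with C appearing twice and O appearing 3 times.
The number of distinct arrangements is 6!/(3!·2!) = 720/12 = 60.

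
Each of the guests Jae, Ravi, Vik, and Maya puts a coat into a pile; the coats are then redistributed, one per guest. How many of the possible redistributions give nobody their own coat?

9

This is the derangement count D_4: permutations of 4 items with no fixed point.
By inclusion–exclusion this is Σ_{j=0}^{4} (−1)^j C(4,j)·(4−j)!.
Computing: 24 − 24 + 12 − 4 + 1 = 9.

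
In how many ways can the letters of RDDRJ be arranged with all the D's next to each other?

12

Treat the 2 copies of D as a single block. The multiset to arrange is then {DD, J, R, R}, 4 items in all.
That gives (4)!/(2!) = 12 arrangements.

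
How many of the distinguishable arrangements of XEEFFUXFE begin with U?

560

Fix U in the first position and arrange the remaining 8 letters.
Those 8 letters have E appearing 3 times, F appearing 3 times, and X appearing twice, giving (8)!/(3!·3!·2!) = 560.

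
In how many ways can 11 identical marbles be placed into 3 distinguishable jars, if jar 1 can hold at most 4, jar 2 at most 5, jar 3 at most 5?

Ignoring the caps, the number of non-negative solutions to x_1+…+x_3 = 11 is C(13,2) = 78.
Subtract solutions that violate a single cap (substitute x_i' = x_i − (cap_i+1)): x_1 ≥ 5 gives C(8,2) = 28; x_2 ≥ 6 gives C(7,2) = 21; x_3 ≥ 6 gives C(7,2) = 21. Together 70.
Add back pairs where two caps are both exceeded: 1 + 1 + 0 = 2.
By inclusion–exclusion the count is 78 − 70 + 2 = 10.

10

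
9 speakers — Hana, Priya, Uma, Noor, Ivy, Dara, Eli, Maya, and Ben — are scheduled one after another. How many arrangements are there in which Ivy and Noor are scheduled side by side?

Glue Ivy and Noor into one block (2 internal orders), leaving 8 units to arrange in a row.
So the count is 2·(8)! = 80640.

80640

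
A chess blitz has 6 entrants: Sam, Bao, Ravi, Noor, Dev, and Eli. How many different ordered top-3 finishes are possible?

120

This is an ordered selection of 3 from 6: P(6,3).
That gives 6 × 5 × 4 = 120.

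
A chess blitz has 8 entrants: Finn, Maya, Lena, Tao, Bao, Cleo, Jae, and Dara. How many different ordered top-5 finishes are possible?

There are 8 choices for 1st place, 7 for 2nd, and so on down to 4 for position 5.
That gives 8 × 7 × 6 × 5 × 4 = 6720.

6720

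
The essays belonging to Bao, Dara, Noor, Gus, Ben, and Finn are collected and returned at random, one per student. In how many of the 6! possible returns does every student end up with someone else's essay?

265

Count assignments avoiding every fixed point. For any j of the 6 students fixed to their own essay, the other 6−j can be arranged in (6−j)! ways.
By inclusion–exclusion this is Σ_{j=0}^{6} (−1)^j C(6,j)·(6−j)!.
Computing: 720 − 720 + 360 − 120 + 30 − 6 + 1 = 265.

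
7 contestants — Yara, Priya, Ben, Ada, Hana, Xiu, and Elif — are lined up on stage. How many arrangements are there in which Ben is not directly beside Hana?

There are 7! = 5040 arrangements in all. If Ben and Hana are adjacent, merging them into one block gives 2·(6)! = 1440 arrangements.
Complementary counting: 5040 − 1440 = 3600.

3600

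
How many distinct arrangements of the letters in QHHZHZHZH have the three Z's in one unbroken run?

Treat the 3 copies of Z as a single block. The multiset to arrange is then {ZZZ, H, H, H, H, H, Q}, 7 items in all.
That gives (7)!/(5!) = 42 arrangements.

42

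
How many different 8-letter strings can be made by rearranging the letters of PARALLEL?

3360

Letter multiplicities in PARALLEL: A×2, E×1, L×3, P×1, R×1.
Dividing 8! = 40320 by 3!·2! = 12 for the repeated letters gives 3360.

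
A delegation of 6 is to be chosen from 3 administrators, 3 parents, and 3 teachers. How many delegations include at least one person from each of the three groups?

With no constraint there are C(9,6) = 84 possible selections.
Subtract selections that omit an entire group: no administrators → C(6,6) = 1; no parents → C(6,6) = 1; no teachers → C(6,6) = 1.
Add back selections omitting two groups (i.e. drawn from a single group): C(3,6) + C(3,6) + C(3,6) = 0.
By inclusion–exclusion: 84 − 3 + 0 = 81.

81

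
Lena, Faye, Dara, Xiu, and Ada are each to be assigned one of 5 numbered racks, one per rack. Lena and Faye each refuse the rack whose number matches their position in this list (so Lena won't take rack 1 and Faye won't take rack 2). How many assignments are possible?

78

Let Aᵢ (for i ∈ {1, 2}) be the placements that put person i in their forbidden rack. Any j of these fix j positions, leaving (5−j)! ways to fill the rest, and there are C(2,j) ways to pick which j.
By inclusion–exclusion, the number of valid placements is Σ_{j=0}^{2} (−1)^j C(2,j)·(5−j)!.
Computing: 120 − 48 + 6 = 78.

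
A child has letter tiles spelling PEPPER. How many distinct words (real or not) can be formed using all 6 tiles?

60

The 6 letters of PEPPER have repeats: E appearing twice and P appearing 3 times.
Dividing 6! = 720 by 3!·2! = 12 for the repeated letters gives 60.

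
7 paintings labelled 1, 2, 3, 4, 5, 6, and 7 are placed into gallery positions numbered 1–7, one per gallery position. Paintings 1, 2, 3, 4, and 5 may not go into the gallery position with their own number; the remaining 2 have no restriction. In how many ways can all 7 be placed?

Let Aᵢ (for 1 ≤ i ≤ 5) be the placements that put painting i in its forbidden gallery position. Any j of these fix j positions, leaving (7−j)! ways to fill the rest, and there are C(5,j) ways to pick which j.
By inclusion–exclusion, the number of valid placements is Σ_{j=0}^{5} (−1)^j C(5,j)·(7−j)!.
Computing: 5040 − 3600 + 1200 − 240 + 30 − 2 = 2428.

2428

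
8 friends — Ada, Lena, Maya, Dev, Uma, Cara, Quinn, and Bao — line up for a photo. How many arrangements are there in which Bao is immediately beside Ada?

10080

Treat {Bao, Ada} as a single unit. There are 7 units to order, and the pair itself can be ordered 2 ways.
So the count is 2·(7)! = 10080.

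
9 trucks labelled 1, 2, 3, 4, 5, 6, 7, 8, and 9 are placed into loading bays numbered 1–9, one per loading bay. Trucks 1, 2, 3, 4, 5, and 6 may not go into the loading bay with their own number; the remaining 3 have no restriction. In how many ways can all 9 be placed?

183822

Let Aᵢ (for 1 ≤ i ≤ 6) be the placements that put truck i in its forbidden loading bay. Any j of these fix j positions, leaving (9−j)! ways to fill the rest, and there are C(6,j) ways to pick which j.
By inclusion–exclusion, the number of valid placements is Σ_{j=0}^{6} (−1)^j C(6,j)·(9−j)!.
Computing: 362880 − 241920 + 75600 − 14400 + 1800 − 144 + 6 = 183822.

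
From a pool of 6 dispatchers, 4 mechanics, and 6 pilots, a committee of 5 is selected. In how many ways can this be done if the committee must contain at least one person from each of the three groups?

3084

Total 5-person selections from all 16: C(16,5) = 4368.
Selections missing a whole group: no dispatchers → C(10,5) = 252; no mechanics → C(12,5) = 792; no pilots → C(10,5) = 252.
Add back selections omitting two groups (i.e. drawn from a single group): C(6,5) + C(4,5) + C(6,5) = 12.
By inclusion–exclusion: 4368 − 1296 + 12 = 3084.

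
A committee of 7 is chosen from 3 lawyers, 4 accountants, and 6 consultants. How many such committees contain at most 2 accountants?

1128

Split by how many accountants are chosen (0 through 2).
Sum: C(4,0)·C(9,7) + C(4,1)·C(9,6) + C(4,2)·C(9,5) = 36 + 336 + 756 = 1128.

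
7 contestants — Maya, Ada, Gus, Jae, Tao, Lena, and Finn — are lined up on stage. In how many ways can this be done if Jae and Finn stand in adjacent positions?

Treat {Jae, Finn} as a single unit. There are 6 units to order, and the pair itself can be ordered 2 ways.
That gives 2 × 6! = 2 × 720 = 1440.

1440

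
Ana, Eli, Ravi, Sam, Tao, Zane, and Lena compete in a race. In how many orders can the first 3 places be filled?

210

This is an ordered selection of 3 from 7: P(7,3).
That gives 7 × 6 × 5 = 210.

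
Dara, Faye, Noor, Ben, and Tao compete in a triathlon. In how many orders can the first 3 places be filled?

There are 5 choices for 1st place, 4 for 2nd, and 3 for 3rd.
That gives 5 × 4 × 3 = 60.

60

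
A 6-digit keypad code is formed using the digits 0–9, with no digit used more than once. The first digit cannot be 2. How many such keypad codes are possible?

The first digit has 10−1 = 9 choices (anything except 2).
The remaining 5 digits are filled from the other 9 symbols without repetition: 9 × 8 × 7 × 6 × 5 = 15120.
Total: 9 × 15120 = 136080.

136080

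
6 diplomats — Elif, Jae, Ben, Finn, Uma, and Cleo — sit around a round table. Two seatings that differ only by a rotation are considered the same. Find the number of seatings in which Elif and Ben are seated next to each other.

Treat {Elif, Ben} as one unit (2 internal orders) and seat the resulting 5 units around the table: (4)! circular arrangements.
So 2 × (4)! = 2 × 24 = 48.

48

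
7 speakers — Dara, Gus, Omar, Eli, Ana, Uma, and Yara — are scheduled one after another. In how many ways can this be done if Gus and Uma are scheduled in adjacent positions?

Treat {Gus, Uma} as a single unit. There are 6 units to order, and the pair itself can be ordered 2 ways.
That gives 2 × 6! = 2 × 720 = 1440.

1440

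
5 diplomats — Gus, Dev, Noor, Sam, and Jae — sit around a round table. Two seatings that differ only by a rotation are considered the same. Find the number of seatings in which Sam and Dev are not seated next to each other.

12

Without the restriction there are (4)! = 24 seatings.
Seatings with Sam beside Dev: treat them as a block with 2 internal orders, giving 2 × (3)! = 12.
Subtracting, 24 − 12 = 12.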